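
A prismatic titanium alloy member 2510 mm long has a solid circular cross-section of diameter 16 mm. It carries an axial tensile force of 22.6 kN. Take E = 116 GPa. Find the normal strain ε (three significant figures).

A = 201.1 mm².
σ = N/A = 112.4 MPa; ε = σ/E = 112.4/116000 = 9.690e-04.

9.69e-04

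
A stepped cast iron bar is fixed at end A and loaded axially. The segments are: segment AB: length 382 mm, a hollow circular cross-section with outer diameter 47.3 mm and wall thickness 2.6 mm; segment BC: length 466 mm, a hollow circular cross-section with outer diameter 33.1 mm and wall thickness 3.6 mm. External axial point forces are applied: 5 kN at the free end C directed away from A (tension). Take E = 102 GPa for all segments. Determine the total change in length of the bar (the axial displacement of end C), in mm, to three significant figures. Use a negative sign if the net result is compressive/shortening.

0.120 mm

Internal axial forces (sectioning from the free end, tension +): N_BC = 5 kN, N_AB = 5 kN.
A_AB = 365.1 mm².
A_BC = 333.6 mm².
δ_AB = 5000·382/(365.1·102000) = 0.05129 mm
δ_BC = 5000·466/(333.6·102000) = 0.06847 mm
δ = Σδ_i = 0.1198 mm.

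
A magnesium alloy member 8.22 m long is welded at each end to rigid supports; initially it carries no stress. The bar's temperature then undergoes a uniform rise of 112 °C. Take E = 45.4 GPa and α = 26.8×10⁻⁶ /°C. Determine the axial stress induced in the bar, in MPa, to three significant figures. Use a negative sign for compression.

-136 MPa

Free thermal expansion αLΔT = 26.8e-6 · 8220 · 112 = 24.67 mm.
The walls impose strain ε = −(24.67)/8220 = -3.0016e-03; σ = Eε = 45400 · -3.0016e-03 = -136.3 MPa.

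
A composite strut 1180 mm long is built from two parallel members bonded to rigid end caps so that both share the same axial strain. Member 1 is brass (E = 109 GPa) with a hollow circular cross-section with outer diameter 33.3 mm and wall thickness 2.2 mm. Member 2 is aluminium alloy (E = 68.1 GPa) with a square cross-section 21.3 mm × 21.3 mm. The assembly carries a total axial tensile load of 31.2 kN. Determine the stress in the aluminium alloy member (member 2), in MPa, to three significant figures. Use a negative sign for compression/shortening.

A_1 = 214.9 mm².
A_2 = 453.7 mm².
Equal strain + equilibrium ⇒ each member carries load in proportion to AE: A₁E₁ = 23430000 N, A₂E₂ = 30900000 N, ΣAE = 54330000 N.
σ₂ = P·E₂/ΣAE = 31200·68100/54330000 = 39.11 MPa.

39.1 MPa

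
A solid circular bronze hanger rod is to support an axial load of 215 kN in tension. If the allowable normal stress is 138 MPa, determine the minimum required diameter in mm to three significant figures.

44.5 mm

Required area A ≥ P/σ_allow = 215000/138 = 1558 mm².
For a solid circular section, d ≥ √(4A/π) = 44.54 mm.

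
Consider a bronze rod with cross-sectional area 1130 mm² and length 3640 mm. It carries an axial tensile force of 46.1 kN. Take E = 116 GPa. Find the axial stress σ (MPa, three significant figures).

σ = N/A = 46100/1130 = 40.8 MPa.

40.8 MPa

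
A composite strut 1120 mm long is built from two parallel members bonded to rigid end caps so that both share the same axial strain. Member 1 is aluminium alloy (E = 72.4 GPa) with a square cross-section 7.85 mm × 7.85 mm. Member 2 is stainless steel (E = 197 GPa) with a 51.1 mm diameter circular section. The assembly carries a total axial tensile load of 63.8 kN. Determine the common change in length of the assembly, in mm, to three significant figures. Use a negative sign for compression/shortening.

A_1 = 61.62 mm².
A_2 = 2051 mm².
Equal strain + equilibrium ⇒ each member carries load in proportion to AE: A₁E₁ = 4461000 N, A₂E₂ = 404000000 N, ΣAE = 408500000 N.
δ = PL/ΣAE = 63800·1120/408500000 = 0.1749 mm.

0.175 mm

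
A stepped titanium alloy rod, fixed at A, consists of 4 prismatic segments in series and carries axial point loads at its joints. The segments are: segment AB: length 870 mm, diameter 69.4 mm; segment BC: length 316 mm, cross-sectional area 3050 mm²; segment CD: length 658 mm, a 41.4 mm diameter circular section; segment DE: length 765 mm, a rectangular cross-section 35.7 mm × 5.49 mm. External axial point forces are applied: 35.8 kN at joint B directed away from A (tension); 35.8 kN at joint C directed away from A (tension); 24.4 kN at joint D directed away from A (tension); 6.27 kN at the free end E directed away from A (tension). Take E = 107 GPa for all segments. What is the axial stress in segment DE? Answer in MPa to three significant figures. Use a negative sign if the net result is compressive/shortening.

32.0 MPa

Internal axial forces (sectioning from the free end, tension +): N_DE = 6.27 kN, N_CD = 30.67 kN, N_BC = 66.47 kN, N_AB = 102.3 kN.
A_DE = 196 mm².
σ_DE = N_DE/A_DE = 6270/196 = 31.99 MPa.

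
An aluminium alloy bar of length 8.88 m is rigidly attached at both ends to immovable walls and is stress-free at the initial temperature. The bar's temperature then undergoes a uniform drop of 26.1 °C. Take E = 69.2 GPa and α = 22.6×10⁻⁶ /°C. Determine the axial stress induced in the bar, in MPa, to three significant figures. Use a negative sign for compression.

40.8 MPa

Free thermal expansion αLΔT = 22.6e-6 · 8880 · -26.1 = -5.238 mm.
The walls impose strain ε = −(-5.238)/8880 = 5.8986e-04; σ = Eε = 69200 · 5.8986e-04 = 40.82 MPa.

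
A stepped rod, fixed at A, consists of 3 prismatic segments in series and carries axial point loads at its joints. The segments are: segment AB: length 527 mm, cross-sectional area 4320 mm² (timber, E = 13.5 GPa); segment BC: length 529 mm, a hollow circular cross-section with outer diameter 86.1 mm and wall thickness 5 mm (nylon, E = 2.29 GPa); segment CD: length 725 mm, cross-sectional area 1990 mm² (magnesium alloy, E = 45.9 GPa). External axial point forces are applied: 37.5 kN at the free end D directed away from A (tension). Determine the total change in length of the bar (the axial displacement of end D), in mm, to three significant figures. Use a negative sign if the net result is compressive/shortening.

7.44 mm

Internal axial forces (sectioning from the free end, tension +): N_CD = 37.5 kN, N_BC = 37.5 kN, N_AB = 37.5 kN.
A_BC = 1274 mm².
δ_AB = 37500·527/(4320·13500) = 0.3389 mm
δ_BC = 37500·529/(1274·2290) = 6.8 mm
δ_CD = 37500·725/(1990·45900) = 0.2976 mm
δ = Σδ_i = 7.437 mm.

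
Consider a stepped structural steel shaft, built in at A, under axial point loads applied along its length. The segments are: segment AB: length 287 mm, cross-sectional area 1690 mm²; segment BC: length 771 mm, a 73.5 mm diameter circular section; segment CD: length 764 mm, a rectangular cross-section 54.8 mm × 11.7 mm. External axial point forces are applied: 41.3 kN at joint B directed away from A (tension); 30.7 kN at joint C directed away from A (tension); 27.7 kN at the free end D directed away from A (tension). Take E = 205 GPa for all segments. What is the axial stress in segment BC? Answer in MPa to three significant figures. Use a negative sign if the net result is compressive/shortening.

Internal axial forces (sectioning from the free end, tension +): N_CD = 27.7 kN, N_BC = 58.4 kN, N_AB = 99.7 kN.
A_BC = 4243 mm².
σ_BC = N_BC/A_BC = 58400/4243 = 13.76 MPa.

13.8 MPa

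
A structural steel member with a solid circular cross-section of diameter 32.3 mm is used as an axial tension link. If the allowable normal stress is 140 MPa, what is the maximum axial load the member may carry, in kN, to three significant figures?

115 kN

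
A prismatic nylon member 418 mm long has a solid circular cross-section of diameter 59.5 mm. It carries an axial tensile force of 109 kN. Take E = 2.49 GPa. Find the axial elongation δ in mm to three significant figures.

A = 2781 mm².
δ_mech = NL/(AE) = 109000·418/(2781·2490) = 6.581 mm.

6.58 mm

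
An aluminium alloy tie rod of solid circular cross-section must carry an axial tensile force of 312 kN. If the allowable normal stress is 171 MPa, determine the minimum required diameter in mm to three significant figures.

48.2 mm

Required area A ≥ P/σ_allow = 312000/171 = 1825 mm².
For a solid circular section, d ≥ √(4A/π) = 48.2 mm.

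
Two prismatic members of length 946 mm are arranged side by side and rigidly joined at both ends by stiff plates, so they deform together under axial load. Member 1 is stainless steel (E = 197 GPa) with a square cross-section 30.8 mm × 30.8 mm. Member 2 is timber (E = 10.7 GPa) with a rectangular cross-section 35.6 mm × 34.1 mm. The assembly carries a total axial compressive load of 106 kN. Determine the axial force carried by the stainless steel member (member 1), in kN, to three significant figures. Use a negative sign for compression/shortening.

-99.1 kN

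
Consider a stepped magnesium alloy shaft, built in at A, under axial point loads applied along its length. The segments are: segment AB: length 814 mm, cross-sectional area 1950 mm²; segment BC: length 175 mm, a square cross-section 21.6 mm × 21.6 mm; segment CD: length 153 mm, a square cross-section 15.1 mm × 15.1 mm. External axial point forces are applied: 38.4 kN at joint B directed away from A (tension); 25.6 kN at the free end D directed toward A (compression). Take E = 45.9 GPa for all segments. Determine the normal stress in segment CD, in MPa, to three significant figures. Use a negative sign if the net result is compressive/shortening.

Internal axial forces (sectioning from the free end, tension +): N_CD = -25.6 kN, N_BC = -25.6 kN, N_AB = 12.8 kN.
A_CD = 228 mm².
σ_CD = N_CD/A_CD = -25600/228 = -112.3 MPa.

-112 MPa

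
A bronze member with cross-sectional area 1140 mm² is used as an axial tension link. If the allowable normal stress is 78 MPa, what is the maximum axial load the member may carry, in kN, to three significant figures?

88.9 kN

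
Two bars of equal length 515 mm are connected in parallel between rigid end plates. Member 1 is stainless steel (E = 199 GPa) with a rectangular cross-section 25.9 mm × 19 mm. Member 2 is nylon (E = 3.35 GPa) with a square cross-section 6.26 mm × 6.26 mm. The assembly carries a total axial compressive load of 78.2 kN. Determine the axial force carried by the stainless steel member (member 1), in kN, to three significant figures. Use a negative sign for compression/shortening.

-78.1 kN

A_1 = 492.1 mm².
A_2 = 39.19 mm².
Equal strain + equilibrium ⇒ each member carries load in proportion to AE: A₁E₁ = 97930000 N, A₂E₂ = 131300 N, ΣAE = 98060000 N.
F₁ = P·A₁E₁/ΣAE = -78200·97930000/98060000 = -78100 N.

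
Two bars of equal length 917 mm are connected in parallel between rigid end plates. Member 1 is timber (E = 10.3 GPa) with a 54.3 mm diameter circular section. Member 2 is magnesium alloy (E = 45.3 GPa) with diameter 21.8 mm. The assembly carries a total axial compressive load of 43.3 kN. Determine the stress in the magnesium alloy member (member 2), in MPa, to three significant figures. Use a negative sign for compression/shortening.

-48.1 MPa

A_1 = 2316 mm².
A_2 = 373.3 mm².
Equal strain + equilibrium ⇒ each member carries load in proportion to AE: A₁E₁ = 23850000 N, A₂E₂ = 16910000 N, ΣAE = 40760000 N.
σ₂ = P·E₂/ΣAE = -43300·45300/40760000 = -48.12 MPa.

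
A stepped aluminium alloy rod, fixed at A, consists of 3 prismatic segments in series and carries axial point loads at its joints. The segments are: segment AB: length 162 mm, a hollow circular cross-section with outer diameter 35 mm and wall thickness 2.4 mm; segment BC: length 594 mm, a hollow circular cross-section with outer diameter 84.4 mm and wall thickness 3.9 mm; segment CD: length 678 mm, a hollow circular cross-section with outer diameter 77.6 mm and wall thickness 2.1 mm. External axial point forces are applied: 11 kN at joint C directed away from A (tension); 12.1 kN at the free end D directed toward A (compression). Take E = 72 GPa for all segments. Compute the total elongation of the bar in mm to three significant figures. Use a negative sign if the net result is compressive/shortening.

Internal axial forces (sectioning from the free end, tension +): N_CD = -12.1 kN, N_BC = -1.1 kN, N_AB = -1.1 kN.
A_AB = 245.8 mm².
A_BC = 986.3 mm².
A_CD = 498.1 mm².
δ_AB = -1100·162/(245.8·72000) = -0.01007 mm
δ_BC = -1100·594/(986.3·72000) = -0.009201 mm
δ_CD = -12100·678/(498.1·72000) = -0.2288 mm
δ = Σδ_i = -0.248 mm.

-0.248 mm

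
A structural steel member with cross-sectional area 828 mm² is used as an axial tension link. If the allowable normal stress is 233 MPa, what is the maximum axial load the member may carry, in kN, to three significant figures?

193 kN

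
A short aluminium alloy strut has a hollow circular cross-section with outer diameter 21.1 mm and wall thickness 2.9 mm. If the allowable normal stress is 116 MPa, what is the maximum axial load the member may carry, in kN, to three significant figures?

19.2 kN

A = 165.8 mm².
P_max = σ_allow · A = 116 · 165.8 = 19230 N = 19.23 kN.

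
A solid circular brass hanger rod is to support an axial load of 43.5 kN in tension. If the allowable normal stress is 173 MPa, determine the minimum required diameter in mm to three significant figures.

17.9 mm

Required area A ≥ P/σ_allow = 43500/173 = 251.4 mm².
For a solid circular section, d ≥ √(4A/π) = 17.89 mm.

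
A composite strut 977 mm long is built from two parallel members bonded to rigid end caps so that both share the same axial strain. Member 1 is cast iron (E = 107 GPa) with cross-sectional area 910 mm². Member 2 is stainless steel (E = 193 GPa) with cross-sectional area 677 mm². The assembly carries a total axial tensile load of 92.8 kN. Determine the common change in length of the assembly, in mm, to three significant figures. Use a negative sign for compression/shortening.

0.398 mm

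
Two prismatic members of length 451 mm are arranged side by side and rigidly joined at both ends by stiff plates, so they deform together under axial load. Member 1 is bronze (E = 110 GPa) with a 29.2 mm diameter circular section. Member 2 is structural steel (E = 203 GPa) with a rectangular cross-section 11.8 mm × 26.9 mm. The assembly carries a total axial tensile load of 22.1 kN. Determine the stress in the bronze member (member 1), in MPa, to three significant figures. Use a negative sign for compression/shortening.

17.6 MPa

A_1 = 669.7 mm².
A_2 = 317.4 mm².
Equal strain + equilibrium ⇒ each member carries load in proportion to AE: A₁E₁ = 73660000 N, A₂E₂ = 64440000 N, ΣAE = 138100000 N.
σ₁ = P·E₁/ΣAE = 22100·110000/138100000 = 17.6 MPa.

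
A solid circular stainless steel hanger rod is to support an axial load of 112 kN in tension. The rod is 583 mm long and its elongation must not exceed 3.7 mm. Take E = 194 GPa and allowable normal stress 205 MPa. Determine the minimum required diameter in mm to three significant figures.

26.4 mm

Required area A ≥ P/σ_allow = 112000/205 = 546.3 mm².
For a solid circular section, d ≥ √(4A/π) = 26.37 mm.
Elongation limit: A ≥ PL/(Eδ_allow) = 112000·583/(194000·3.7) = 90.97 mm² ⇒ d ≥ 10.76 mm.
The stress limit governs.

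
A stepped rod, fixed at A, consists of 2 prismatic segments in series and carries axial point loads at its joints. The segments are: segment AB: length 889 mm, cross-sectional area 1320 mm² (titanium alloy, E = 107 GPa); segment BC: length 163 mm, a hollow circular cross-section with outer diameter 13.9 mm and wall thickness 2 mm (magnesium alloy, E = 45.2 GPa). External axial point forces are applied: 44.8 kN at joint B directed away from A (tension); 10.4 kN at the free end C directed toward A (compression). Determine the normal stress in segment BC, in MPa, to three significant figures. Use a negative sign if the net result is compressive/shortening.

-139 MPa

Internal axial forces (sectioning from the free end, tension +): N_BC = -10.4 kN, N_AB = 34.4 kN.
A_BC = 74.77 mm².
σ_BC = N_BC/A_BC = -10400/74.77 = -139.1 MPa.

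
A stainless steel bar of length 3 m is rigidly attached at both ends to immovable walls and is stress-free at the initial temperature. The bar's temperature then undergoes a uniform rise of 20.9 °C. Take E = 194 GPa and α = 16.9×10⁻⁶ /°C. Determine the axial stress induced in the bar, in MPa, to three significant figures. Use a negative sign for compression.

Free thermal expansion αLΔT = 16.9e-6 · 3000 · 20.9 = 1.06 mm.
The walls impose strain ε = −(1.06)/3000 = -3.5321e-04; σ = Eε = 194000 · -3.5321e-04 = -68.52 MPa.

-68.5 MPa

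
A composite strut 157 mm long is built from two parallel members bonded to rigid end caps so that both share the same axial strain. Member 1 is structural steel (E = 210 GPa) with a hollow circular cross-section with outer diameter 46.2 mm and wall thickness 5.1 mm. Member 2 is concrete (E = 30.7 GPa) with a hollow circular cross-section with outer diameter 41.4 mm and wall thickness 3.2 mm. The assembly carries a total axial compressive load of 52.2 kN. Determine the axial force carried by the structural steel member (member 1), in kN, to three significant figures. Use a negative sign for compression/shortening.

A_1 = 658.5 mm².
A_2 = 384 mm².
Equal strain + equilibrium ⇒ each member carries load in proportion to AE: A₁E₁ = 138300000 N, A₂E₂ = 11790000 N, ΣAE = 150100000 N.
F₁ = P·A₁E₁/ΣAE = -52200·138300000/150100000 = -48100 N.

-48.1 kN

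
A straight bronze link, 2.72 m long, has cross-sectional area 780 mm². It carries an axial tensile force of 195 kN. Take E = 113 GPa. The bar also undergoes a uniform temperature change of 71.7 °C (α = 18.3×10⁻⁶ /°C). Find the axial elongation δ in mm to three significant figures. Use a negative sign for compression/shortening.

9.59 mm

δ_mech = NL/(AE) = 195000·2720/(780·113000) = 6.018 mm.
δ_thermal = αLΔT = 18.3e-6·2720·71.7 = 3.569 mm.
δ = δ_mech + δ_thermal = 9.587 mm.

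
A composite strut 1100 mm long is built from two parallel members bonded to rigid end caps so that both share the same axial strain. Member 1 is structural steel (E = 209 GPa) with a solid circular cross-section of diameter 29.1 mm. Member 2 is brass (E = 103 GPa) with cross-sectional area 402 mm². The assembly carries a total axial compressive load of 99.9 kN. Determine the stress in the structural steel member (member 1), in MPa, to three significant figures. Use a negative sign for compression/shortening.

A_1 = 665.1 mm².
Equal strain + equilibrium ⇒ each member carries load in proportion to AE: A₁E₁ = 139000000 N, A₂E₂ = 41410000 N, ΣAE = 180400000 N.
σ₁ = P·E₁/ΣAE = -99900·209000/180400000 = -115.7 MPa.

-116 MPa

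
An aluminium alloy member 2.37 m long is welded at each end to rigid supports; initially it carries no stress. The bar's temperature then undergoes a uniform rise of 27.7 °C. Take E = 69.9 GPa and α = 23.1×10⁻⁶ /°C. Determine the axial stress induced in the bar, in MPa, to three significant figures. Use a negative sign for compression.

Free thermal expansion αLΔT = 23.1e-6 · 2370 · 27.7 = 1.516 mm.
The walls impose strain ε = −(1.516)/2370 = -6.3987e-04; σ = Eε = 69900 · -6.3987e-04 = -44.73 MPa.

-44.7 MPa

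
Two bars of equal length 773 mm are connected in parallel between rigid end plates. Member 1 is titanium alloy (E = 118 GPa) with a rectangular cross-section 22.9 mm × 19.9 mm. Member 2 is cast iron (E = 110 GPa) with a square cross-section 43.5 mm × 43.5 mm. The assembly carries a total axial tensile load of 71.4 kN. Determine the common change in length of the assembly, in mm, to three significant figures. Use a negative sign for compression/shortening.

0.211 mm

A_1 = 455.7 mm².
A_2 = 1892 mm².
Equal strain + equilibrium ⇒ each member carries load in proportion to AE: A₁E₁ = 53770000 N, A₂E₂ = 208100000 N, ΣAE = 261900000 N.
δ = PL/ΣAE = 71400·773/261900000 = 0.2107 mm.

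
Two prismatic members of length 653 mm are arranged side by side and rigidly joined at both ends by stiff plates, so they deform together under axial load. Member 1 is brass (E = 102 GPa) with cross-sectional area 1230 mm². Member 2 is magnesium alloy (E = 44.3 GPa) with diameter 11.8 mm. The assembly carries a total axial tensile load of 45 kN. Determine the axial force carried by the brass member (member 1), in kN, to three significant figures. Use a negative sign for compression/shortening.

43.3 kN

A_2 = 109.4 mm².
Equal strain + equilibrium ⇒ each member carries load in proportion to AE: A₁E₁ = 125500000 N, A₂E₂ = 4845000 N, ΣAE = 130300000 N.
F₁ = P·A₁E₁/ΣAE = 45000·125500000/130300000 = 43330 N.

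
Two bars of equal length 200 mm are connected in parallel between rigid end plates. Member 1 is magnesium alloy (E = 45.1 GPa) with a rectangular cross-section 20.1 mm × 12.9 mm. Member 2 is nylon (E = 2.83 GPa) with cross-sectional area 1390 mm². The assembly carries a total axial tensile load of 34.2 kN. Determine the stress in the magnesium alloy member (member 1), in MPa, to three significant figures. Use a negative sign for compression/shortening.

98.7 MPa

A_1 = 259.3 mm².
Equal strain + equilibrium ⇒ each member carries load in proportion to AE: A₁E₁ = 11690000 N, A₂E₂ = 3934000 N, ΣAE = 15630000 N.
σ₁ = P·E₁/ΣAE = 34200·45100/15630000 = 98.7 MPa.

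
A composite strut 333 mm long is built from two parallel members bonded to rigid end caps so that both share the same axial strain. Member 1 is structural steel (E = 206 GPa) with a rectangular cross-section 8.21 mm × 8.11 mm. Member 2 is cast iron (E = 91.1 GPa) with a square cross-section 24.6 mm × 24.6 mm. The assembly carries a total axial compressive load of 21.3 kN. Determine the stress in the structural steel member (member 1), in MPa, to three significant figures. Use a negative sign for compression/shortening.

A_1 = 66.58 mm².
A_2 = 605.2 mm².
Equal strain + equilibrium ⇒ each member carries load in proportion to AE: A₁E₁ = 13720000 N, A₂E₂ = 55130000 N, ΣAE = 68850000 N.
σ₁ = P·E₁/ΣAE = -21300·206000/68850000 = -63.73 MPa.

-63.7 MPa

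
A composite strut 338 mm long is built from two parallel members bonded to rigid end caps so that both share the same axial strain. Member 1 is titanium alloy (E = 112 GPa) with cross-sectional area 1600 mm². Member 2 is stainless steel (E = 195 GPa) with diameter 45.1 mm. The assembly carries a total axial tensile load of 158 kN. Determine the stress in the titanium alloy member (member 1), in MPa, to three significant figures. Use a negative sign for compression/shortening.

36.1 MPa

A_2 = 1598 mm².
Equal strain + equilibrium ⇒ each member carries load in proportion to AE: A₁E₁ = 179200000 N, A₂E₂ = 311500000 N, ΣAE = 490700000 N.
σ₁ = P·E₁/ΣAE = 158000·112000/490700000 = 36.06 MPa.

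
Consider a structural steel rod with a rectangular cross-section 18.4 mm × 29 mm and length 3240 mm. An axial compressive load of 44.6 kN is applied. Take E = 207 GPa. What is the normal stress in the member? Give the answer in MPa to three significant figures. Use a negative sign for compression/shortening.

-83.6 MPa

A = 533.6 mm².
σ = N/A = -44600/533.6 = -83.58 MPa.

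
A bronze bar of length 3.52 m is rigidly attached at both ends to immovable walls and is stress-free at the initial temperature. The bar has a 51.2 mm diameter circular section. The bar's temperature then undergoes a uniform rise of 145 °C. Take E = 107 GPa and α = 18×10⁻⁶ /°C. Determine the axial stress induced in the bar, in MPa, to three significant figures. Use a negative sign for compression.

Free thermal expansion αLΔT = 18e-6 · 3520 · 145 = 9.187 mm.
The walls impose strain ε = −(9.187)/3520 = -2.6100e-03; σ = Eε = 107000 · -2.6100e-03 = -279.3 MPa.

-279 MPa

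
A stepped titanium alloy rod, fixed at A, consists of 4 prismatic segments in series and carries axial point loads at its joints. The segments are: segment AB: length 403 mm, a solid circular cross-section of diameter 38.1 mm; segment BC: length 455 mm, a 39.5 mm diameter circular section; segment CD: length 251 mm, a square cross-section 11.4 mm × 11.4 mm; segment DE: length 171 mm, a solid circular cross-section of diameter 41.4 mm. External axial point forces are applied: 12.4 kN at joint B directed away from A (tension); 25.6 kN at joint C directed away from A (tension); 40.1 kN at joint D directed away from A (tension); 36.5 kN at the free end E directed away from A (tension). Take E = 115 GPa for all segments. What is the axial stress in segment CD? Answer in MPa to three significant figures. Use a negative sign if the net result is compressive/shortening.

589 MPa

Internal axial forces (sectioning from the free end, tension +): N_DE = 36.5 kN, N_CD = 76.6 kN, N_BC = 102.2 kN, N_AB = 114.6 kN.
A_CD = 130 mm².
σ_CD = N_CD/A_CD = 76600/130 = 589.4 MPa.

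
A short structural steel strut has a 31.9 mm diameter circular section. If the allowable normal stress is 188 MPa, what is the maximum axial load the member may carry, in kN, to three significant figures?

A = 799.2 mm².
P_max = σ_allow · A = 188 · 799.2 = 150300 N = 150.3 kN.

150 kN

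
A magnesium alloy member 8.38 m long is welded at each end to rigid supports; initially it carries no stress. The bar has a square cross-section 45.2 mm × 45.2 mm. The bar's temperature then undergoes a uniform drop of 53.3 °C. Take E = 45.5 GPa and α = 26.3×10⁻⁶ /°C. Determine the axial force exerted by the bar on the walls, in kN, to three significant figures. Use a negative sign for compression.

Free thermal expansion αLΔT = 26.3e-6 · 8380 · -53.3 = -11.75 mm.
The walls impose strain ε = −(-11.75)/8380 = 1.4018e-03; σ = Eε = 45500 · 1.4018e-03 = 63.78 MPa.
Wall reaction R = σ·A = 63.78·2043 = 130300 N = 130.3 kN.

130 kN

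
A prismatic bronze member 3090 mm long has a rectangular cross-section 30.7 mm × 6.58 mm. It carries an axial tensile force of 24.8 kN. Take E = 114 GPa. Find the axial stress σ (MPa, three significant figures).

A = 202 mm².
σ = N/A = 24800/202 = 122.8 MPa.

123 MPa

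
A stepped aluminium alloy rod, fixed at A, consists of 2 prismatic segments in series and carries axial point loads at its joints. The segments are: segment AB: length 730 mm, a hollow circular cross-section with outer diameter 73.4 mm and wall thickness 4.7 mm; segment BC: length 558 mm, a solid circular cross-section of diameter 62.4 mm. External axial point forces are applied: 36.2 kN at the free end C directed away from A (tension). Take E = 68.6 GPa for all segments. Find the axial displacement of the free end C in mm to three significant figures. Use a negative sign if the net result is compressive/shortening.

0.476 mm

Internal axial forces (sectioning from the free end, tension +): N_BC = 36.2 kN, N_AB = 36.2 kN.
A_AB = 1014 mm².
A_BC = 3058 mm².
δ_AB = 36200·730/(1014·68600) = 0.3798 mm
δ_BC = 36200·558/(3058·68600) = 0.09629 mm
δ = Σδ_i = 0.476 mm.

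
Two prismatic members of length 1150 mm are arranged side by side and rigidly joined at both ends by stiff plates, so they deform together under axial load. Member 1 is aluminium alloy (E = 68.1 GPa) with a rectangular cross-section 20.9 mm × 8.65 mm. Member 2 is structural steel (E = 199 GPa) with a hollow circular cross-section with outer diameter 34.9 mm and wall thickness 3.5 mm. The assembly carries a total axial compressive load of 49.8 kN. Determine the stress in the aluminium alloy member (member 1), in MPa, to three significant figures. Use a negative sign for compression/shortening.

-41.9 MPa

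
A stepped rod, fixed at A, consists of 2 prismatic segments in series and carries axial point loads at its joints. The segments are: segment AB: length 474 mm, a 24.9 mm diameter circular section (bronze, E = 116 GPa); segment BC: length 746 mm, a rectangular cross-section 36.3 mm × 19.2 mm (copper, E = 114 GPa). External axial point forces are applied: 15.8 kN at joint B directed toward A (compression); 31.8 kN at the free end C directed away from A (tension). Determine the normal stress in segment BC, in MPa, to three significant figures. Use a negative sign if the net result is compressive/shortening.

45.6 MPa

Internal axial forces (sectioning from the free end, tension +): N_BC = 31.8 kN, N_AB = 16 kN.
A_BC = 697 mm².
σ_BC = N_BC/A_BC = 31800/697 = 45.63 MPa.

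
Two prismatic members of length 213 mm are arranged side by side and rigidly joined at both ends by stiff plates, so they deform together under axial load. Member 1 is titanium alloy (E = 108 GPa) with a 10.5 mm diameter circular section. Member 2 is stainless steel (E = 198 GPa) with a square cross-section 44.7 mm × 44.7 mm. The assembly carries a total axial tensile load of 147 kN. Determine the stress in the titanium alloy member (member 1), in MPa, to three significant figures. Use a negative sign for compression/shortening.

39.2 MPa

A_1 = 86.59 mm².
A_2 = 1998 mm².
Equal strain + equilibrium ⇒ each member carries load in proportion to AE: A₁E₁ = 9352000 N, A₂E₂ = 395600000 N, ΣAE = 405000000 N.
σ₁ = P·E₁/ΣAE = 147000·108000/405000000 = 39.2 MPa.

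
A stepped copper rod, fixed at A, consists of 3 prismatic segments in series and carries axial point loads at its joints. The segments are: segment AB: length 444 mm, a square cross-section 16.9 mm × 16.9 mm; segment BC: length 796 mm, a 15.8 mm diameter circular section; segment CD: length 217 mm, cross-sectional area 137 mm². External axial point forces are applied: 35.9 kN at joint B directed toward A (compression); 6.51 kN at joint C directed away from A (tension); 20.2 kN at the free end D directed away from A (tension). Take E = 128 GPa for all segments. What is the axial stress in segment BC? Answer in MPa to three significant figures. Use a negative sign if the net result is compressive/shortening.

Internal axial forces (sectioning from the free end, tension +): N_CD = 20.2 kN, N_BC = 26.71 kN, N_AB = -9.19 kN.
A_BC = 196.1 mm².
σ_BC = N_BC/A_BC = 26710/196.1 = 136.2 MPa.

136 MPa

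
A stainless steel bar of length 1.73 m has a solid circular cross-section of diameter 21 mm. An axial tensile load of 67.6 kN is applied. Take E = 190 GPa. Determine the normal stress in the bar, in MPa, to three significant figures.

A = 346.4 mm².
σ = N/A = 67600/346.4 = 195.2 MPa.

195 MPa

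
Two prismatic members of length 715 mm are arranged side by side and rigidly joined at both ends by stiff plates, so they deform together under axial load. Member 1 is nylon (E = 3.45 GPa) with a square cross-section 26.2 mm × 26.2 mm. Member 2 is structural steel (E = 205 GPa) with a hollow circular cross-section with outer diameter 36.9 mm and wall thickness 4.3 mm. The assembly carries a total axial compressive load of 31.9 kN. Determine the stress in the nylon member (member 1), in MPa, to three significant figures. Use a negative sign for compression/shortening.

-1.19 MPa

A_1 = 686.4 mm².
A_2 = 440.4 mm².
Equal strain + equilibrium ⇒ each member carries load in proportion to AE: A₁E₁ = 2368000 N, A₂E₂ = 90280000 N, ΣAE = 92650000 N.
σ₁ = P·E₁/ΣAE = -31900·3450/92650000 = -1.188 MPa.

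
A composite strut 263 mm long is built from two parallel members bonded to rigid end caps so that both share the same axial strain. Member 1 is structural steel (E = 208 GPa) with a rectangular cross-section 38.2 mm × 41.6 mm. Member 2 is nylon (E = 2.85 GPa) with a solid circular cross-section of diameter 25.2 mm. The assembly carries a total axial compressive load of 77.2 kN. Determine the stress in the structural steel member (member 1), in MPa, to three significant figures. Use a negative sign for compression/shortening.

A_1 = 1589 mm².
A_2 = 498.8 mm².
Equal strain + equilibrium ⇒ each member carries load in proportion to AE: A₁E₁ = 330500000 N, A₂E₂ = 1421000 N, ΣAE = 332000000 N.
σ₁ = P·E₁/ΣAE = -77200·208000/332000000 = -48.37 MPa.

-48.4 MPa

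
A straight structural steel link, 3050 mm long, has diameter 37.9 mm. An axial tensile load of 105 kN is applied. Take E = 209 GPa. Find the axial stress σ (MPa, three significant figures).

A = 1128 mm².
σ = N/A = 105000/1128 = 93.07 MPa.

93.1 MPa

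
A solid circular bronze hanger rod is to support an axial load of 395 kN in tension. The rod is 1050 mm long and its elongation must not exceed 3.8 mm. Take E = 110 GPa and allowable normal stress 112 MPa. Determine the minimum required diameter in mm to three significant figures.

67.0 mm

Required area A ≥ P/σ_allow = 395000/112 = 3527 mm².
For a solid circular section, d ≥ √(4A/π) = 67.01 mm.
Elongation limit: A ≥ PL/(Eδ_allow) = 395000·1050/(110000·3.8) = 992.2 mm² ⇒ d ≥ 35.54 mm.
The stress limit governs.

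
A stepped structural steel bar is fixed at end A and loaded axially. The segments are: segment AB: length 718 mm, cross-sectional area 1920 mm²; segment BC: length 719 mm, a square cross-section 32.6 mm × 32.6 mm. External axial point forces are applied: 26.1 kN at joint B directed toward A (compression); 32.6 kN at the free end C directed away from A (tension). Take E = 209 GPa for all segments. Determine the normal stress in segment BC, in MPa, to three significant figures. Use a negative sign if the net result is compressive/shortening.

30.7 MPa

Internal axial forces (sectioning from the free end, tension +): N_BC = 32.6 kN, N_AB = 6.5 kN.
A_BC = 1063 mm².
σ_BC = N_BC/A_BC = 32600/1063 = 30.67 MPa.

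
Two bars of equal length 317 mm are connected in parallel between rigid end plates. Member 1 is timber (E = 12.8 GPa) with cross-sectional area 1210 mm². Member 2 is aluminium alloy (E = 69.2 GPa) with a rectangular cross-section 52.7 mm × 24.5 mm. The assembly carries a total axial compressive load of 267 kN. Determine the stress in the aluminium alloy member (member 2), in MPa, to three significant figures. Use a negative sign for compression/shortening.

-176 MPa

A_2 = 1291 mm².
Equal strain + equilibrium ⇒ each member carries load in proportion to AE: A₁E₁ = 15490000 N, A₂E₂ = 89350000 N, ΣAE = 104800000 N.
σ₂ = P·E₂/ΣAE = -267000·69200/104800000 = -176.2 MPa.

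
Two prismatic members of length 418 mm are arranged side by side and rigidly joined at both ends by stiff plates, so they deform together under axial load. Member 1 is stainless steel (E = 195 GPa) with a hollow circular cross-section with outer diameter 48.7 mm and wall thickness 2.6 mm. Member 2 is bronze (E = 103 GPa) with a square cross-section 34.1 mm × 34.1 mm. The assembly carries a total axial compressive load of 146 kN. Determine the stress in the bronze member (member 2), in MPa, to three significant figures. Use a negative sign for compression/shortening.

-77.8 MPa

A_1 = 376.6 mm².
A_2 = 1163 mm².
Equal strain + equilibrium ⇒ each member carries load in proportion to AE: A₁E₁ = 73430000 N, A₂E₂ = 119800000 N, ΣAE = 193200000 N.
σ₂ = P·E₂/ΣAE = -146000·103000/193200000 = -77.84 MPa.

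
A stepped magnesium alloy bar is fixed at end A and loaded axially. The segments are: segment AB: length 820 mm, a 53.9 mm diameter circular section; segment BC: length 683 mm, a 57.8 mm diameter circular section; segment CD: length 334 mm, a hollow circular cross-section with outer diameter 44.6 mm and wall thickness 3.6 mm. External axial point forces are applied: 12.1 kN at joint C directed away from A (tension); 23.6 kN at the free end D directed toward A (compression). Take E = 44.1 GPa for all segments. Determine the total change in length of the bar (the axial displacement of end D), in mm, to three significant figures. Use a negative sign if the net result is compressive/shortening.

-0.547 mm

Internal axial forces (sectioning from the free end, tension +): N_CD = -23.6 kN, N_BC = -11.5 kN, N_AB = -11.5 kN.
A_AB = 2282 mm².
A_BC = 2624 mm².
A_CD = 463.7 mm².
δ_AB = -11500·820/(2282·44100) = -0.09371 mm
δ_BC = -11500·683/(2624·44100) = -0.06788 mm
δ_CD = -23600·334/(463.7·44100) = -0.3855 mm
δ = Σδ_i = -0.5471 mm.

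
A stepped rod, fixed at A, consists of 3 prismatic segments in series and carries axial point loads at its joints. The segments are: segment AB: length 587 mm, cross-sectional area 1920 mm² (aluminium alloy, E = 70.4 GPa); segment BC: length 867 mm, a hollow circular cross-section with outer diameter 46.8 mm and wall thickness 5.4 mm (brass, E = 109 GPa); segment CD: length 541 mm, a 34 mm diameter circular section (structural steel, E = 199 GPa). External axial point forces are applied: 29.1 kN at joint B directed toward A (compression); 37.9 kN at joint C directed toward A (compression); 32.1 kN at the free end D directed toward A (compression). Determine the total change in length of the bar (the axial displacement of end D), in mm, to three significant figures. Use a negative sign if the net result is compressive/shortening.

-1.32 mm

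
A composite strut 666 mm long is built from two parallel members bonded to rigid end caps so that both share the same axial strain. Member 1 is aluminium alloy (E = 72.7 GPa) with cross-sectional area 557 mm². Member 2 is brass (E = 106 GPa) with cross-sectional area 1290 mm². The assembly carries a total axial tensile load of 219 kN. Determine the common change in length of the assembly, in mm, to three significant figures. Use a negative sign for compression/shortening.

Equal strain + equilibrium ⇒ each member carries load in proportion to AE: A₁E₁ = 40490000 N, A₂E₂ = 136700000 N, ΣAE = 177200000 N.
δ = PL/ΣAE = 219000·666/177200000 = 0.8229 mm.

0.823 mm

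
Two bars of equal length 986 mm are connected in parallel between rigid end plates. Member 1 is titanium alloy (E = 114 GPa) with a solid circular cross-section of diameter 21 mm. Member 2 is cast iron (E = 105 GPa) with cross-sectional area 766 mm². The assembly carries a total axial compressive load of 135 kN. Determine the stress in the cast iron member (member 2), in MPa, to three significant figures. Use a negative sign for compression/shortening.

-118 MPa

A_1 = 346.4 mm².
Equal strain + equilibrium ⇒ each member carries load in proportion to AE: A₁E₁ = 39490000 N, A₂E₂ = 80430000 N, ΣAE = 119900000 N.
σ₂ = P·E₂/ΣAE = -135000·105000/119900000 = -118.2 MPa.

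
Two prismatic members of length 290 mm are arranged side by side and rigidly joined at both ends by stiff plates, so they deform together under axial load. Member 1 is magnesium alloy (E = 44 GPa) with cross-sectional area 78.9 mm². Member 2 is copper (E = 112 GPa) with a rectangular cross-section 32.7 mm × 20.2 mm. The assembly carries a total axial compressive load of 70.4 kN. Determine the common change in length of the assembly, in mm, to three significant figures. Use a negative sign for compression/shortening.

-0.264 mm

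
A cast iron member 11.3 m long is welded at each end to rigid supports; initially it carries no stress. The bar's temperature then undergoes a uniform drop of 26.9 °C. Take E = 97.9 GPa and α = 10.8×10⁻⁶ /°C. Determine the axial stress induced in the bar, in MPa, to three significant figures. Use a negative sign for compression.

28.4 MPa

Free thermal expansion αLΔT = 10.8e-6 · 11300 · -26.9 = -3.283 mm.
The walls impose strain ε = −(-3.283)/11300 = 2.9052e-04; σ = Eε = 97900 · 2.9052e-04 = 28.44 MPa.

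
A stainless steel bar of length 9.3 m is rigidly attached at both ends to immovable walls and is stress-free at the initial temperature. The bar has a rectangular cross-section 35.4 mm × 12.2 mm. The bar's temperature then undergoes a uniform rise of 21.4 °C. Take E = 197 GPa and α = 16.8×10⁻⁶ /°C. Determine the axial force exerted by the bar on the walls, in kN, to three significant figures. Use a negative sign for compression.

Free thermal expansion αLΔT = 16.8e-6 · 9300 · 21.4 = 3.344 mm.
The walls impose strain ε = −(3.344)/9300 = -3.5952e-04; σ = Eε = 197000 · -3.5952e-04 = -70.83 MPa.
Wall reaction R = σ·A = -70.83·431.9 = -30590 N = -30.59 kN.

-30.6 kN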